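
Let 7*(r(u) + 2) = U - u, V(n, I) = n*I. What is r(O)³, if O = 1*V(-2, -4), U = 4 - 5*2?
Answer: -64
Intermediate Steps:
V(n, I) = I*n
U = -6 (U = 4 - 10 = -6)
O = 8 (O = 1*(-4*(-2)) = 1*8 = 8)
r(u) = -20/7 - u/7 (r(u) = -2 + (-6 - u)/7 = -2 + (-6/7 - u/7) = -20/7 - u/7)
r(O)³ = (-20/7 - ⅐*8)³ = (-20/7 - 8/7)³ = (-4)³ = -64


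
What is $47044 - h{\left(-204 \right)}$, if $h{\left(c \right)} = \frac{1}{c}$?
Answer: $\frac{9596977}{204} \approx 47044.0$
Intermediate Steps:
$47044 - h{\left(-204 \right)} = 47044 - \frac{1}{-204} = 47044 - - \frac{1}{204} = 47044 + \frac{1}{204} = \frac{9596977}{204}$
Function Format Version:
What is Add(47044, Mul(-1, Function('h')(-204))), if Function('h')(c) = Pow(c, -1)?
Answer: Rational(9596977, 204) ≈ 47044.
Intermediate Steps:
Add(47044, Mul(-1, Function('h')(-204))) = Add(47044, Mul(-1, Pow(-204, -1))) = Add(47044, Mul(-1, Rational(-1, 204))) = Add(47044, Rational(1, 204)) = Rational(9596977, 204)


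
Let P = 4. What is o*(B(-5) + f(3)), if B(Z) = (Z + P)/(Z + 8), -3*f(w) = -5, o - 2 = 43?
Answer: 60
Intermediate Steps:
o = 45 (o = 2 + 43 = 45)
f(w) = 5/3 (f(w) = -⅓*(-5) = 5/3)
B(Z) = (4 + Z)/(8 + Z) (B(Z) = (Z + 4)/(Z + 8) = (4 + Z)/(8 + Z))
o*(B(-5) + f(3)) = 45*((4 - 5)/(8 - 5) + 5/3) = 45*(-1/3 + 5/3) = 45*((⅓)*(-1) + 5/3) = 45*(-⅓ + 5/3) = 45*(4/3) = 60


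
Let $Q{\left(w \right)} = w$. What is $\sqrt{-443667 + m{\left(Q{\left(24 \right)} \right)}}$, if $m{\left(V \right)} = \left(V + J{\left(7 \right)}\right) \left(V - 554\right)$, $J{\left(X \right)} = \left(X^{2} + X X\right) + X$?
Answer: $3 i \sqrt{56893} \approx 715.57 i$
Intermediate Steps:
$J{\left(X \right)} = X + 2 X^{2}$ ($J{\left(X \right)} = \left(X^{2} + X^{2}\right) + X = 2 X^{2} + X = X + 2 X^{2}$)
$m{\left(V \right)} = \left(-554 + V\right) \left(105 + V\right)$ ($m{\left(V \right)} = \left(V + 7 \left(1 + 2 \cdot 7\right)\right) \left(V - 554\right) = \left(V + 7 \left(1 + 14\right)\right) \left(-554 + V\right) = \left(V + 7 \cdot 15\right) \left(-554 + V\right) = \left(V + 105\right) \left(-554 + V\right) = \left(105 + V\right) \left(-554 + V\right) = \left(-554 + V\right) \left(105 + V\right)$)
$\sqrt{-443667 + m{\left(Q{\left(24 \right)} \right)}} = \sqrt{-443667 - \left(68946 - 576\right)} = \sqrt{-443667 - 68370} = \sqrt{-512037} = 3 i \sqrt{56893}$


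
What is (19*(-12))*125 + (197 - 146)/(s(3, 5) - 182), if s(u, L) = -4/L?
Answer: -26049255/914 ≈ -28500.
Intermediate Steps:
(19*(-12))*125 + (197 - 146)/(s(3, 5) - 182) = (19*(-12))*125 + (197 - 146)/(-4/5 - 182) = -228*125 + 51/(-4*⅕ - 182) = -28500 + 51/(-⅘ - 182) = -28500 + 51/(-914/5) = -28500 + 51*(-5/914) = -28500 - 255/914 = -26049255/914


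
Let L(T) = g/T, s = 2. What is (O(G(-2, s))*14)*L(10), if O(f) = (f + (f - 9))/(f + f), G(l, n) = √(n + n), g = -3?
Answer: 21/4 ≈ 5.2500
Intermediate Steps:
G(l, n) = √2*√n (G(l, n) = √(2*n) = √2*√n)
L(T) = -3/T
O(f) = (-9 + 2*f)/(2*f) (O(f) = (f + (-9 + f))/((2*f)) = (-9 + 2*f)*(1/(2*f)) = (-9 + 2*f)/(2*f))
(O(G(-2, s))*14)*L(10) = (((-9/2 + √2*√2)/((√2*√2)))*14)*(-3/10) = (((-9/2 + 2)/2)*14)*(-3*⅒) = (((½)*(-5/2))*14)*(-3/10) = -5/4*14*(-3/10) = -35/2*(-3/10) = 21/4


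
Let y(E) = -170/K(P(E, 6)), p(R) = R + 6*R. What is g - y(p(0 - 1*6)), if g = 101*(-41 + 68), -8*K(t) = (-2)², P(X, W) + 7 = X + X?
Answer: 2387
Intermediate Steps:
P(X, W) = -7 + 2*X (P(X, W) = -7 + (X + X) = -7 + 2*X)
K(t) = -½ (K(t) = -⅛*(-2)² = -⅛*4 = -½)
p(R) = 7*R
y(E) = 340 (y(E) = -170/(-½) = -170*(-2) = 340)
g = 2727 (g = 101*27 = 2727)
g - y(p(0 - 1*6)) = 2727 - 1*340 = 2727 - 340 = 2387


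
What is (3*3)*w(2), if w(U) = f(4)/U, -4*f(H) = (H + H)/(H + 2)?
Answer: -3/2 ≈ -1.5000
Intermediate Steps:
f(H) = -H/(2*(2 + H)) (f(H) = -(H + H)/(4*(H + 2)) = -2*H/(4*(2 + H)) = -H/(2*(2 + H)))
w(U) = -1/(3*U) (w(U) = (-1*4/(4 + 2*4))/U = (-1*4/(4 + 8))/U = (-1*4/12)/U = (-1*4*1/12)/U = -1/(3*U))
(3*3)*w(2) = (3*3)*(-1/3/2) = 9*(-1/3*1/2) = 9*(-1/6) = -3/2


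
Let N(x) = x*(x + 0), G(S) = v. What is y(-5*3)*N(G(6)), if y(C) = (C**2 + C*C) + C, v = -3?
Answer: 3915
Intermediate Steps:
y(C) = C + 2*C**2 (y(C) = (C**2 + C**2) + C = 2*C**2 + C = C + 2*C**2)
G(S) = -3
N(x) = x**2 (N(x) = x*x = x**2)
y(-5*3)*N(G(6)) = ((-5*3)*(1 + 2*(-5*3)))*(-3)**2 = -15*(1 + 2*(-15))*9 = -15*(1 - 30)*9 = -15*(-29)*9 = 435*9 = 3915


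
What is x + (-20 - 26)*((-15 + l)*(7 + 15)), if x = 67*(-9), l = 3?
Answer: 11541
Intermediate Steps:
x = -603
x + (-20 - 26)*((-15 + l)*(7 + 15)) = -603 + (-20 - 26)*((-15 + 3)*(7 + 15)) = -603 - (-552)*22 = -603 - 46*(-264) = -603 + 12144 = 11541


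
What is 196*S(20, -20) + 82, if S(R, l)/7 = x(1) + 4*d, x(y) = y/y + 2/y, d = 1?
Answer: 9686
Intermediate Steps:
x(y) = 1 + 2/y
S(R, l) = 49 (S(R, l) = 7*((2 + 1)/1 + 4*1) = 7*(1*3 + 4) = 7*(3 + 4) = 7*7 = 49)
196*S(20, -20) + 82 = 196*49 + 82 = 9604 + 82 = 9686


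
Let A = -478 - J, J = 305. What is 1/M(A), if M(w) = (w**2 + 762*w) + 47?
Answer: 1/16490 ≈ 6.0643e-5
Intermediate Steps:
A = -783 (A = -478 - 1*305 = -478 - 305 = -783)
M(w) = 47 + w**2 + 762*w
1/M(A) = 1/(47 + (-783)**2 + 762*(-783)) = 1/(47 + 613089 - 596646) = 1/16490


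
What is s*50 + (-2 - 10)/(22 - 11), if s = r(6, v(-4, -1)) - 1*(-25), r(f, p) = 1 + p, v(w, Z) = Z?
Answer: 13738/11 ≈ 1248.9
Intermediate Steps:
s = 25 (s = (1 - 1) - 1*(-25) = 0 + 25 = 25)
s*50 + (-2 - 10)/(22 - 11) = 25*50 + (-2 - 10)/(22 - 11) = 1250 - 12/11 = 13738/11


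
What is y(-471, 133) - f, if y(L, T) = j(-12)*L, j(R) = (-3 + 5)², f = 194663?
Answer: -196547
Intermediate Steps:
j(R) = 4 (j(R) = 2² = 4)
y(L, T) = 4*L
y(-471, 133) - f = 4*(-471) - 1*194663 = -1884 - 194663 = -196547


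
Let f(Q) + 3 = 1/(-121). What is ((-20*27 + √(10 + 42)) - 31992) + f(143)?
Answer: -3936736/121 + 2*√13 ≈ -32528.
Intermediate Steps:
f(Q) = -364/121 (f(Q) = -3 + 1/(-121) = -3 - 1/121 = -364/121)
((-20*27 + √(10 + 42)) - 31992) + f(143) = ((-20*27 + √(10 + 42)) - 31992) - 364/121 = ((-540 + √52) - 31992) - 364/121 = ((-540 + 2*√13) - 31992) - 364/121 = (-32532 + 2*√13) - 364/121 = -3936736/121 + 2*√13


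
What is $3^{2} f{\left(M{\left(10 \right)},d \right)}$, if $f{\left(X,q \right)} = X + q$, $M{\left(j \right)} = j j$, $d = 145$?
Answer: $2205$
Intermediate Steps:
$M{\left(j \right)} = j^{2}$
$3^{2} f{\left(M{\left(10 \right)},d \right)} = 3^{2} \left(10^{2} + 145\right) = 9 \left(100 + 145\right) = 9 \cdot 245 = 2205$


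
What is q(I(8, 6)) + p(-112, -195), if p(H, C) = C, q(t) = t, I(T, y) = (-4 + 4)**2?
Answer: -195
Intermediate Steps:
I(T, y) = 0 (I(T, y) = 0**2 = 0)
q(I(8, 6)) + p(-112, -195) = 0 - 195 = -195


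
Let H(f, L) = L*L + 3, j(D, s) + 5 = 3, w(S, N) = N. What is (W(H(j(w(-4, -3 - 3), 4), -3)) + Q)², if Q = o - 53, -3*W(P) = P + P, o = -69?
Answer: 16900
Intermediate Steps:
j(D, s) = -2 (j(D, s) = -5 + 3 = -2)
H(f, L) = 3 + L² (H(f, L) = L² + 3 = 3 + L²)
W(P) = -2*P/3 (W(P) = -(P + P)/3 = -2*P/3)
Q = -122 (Q = -69 - 53 = -122)
(W(H(j(w(-4, -3 - 3), 4), -3)) + Q)² = (-2*(3 + (-3)²)/3 - 122)² = (-2*(3 + 9)/3 - 122)² = (-⅔*12 - 122)² = (-8 - 122)² = (-130)² = 16900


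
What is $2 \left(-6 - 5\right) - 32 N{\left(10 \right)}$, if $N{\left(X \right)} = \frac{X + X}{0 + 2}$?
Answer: $-342$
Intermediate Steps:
$N{\left(X \right)} = X$ ($N{\left(X \right)} = \frac{2 X}{2} = 2 X \frac{1}{2} = X$)
$2 \left(-6 - 5\right) - 32 N{\left(10 \right)} = 2 \left(-6 - 5\right) - 320 = 2 \left(-11\right) - 320 = -22 - 320 = -342$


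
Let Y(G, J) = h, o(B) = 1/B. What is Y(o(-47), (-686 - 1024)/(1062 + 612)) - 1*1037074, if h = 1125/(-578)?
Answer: -599429897/578 ≈ -1.0371e+6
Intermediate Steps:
h = -1125/578 (h = 1125*(-1/578) = -1125/578 ≈ -1.9464)
Y(G, J) = -1125/578
Y(o(-47), (-686 - 1024)/(1062 + 612)) - 1*1037074 = -1125/578 - 1*1037074 = -1125/578 - 1037074 = -599429897/578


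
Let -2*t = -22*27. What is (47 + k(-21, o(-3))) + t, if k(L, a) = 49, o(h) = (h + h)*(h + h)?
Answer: 393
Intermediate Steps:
o(h) = 4*h² (o(h) = (2*h)*(2*h) = 4*h²)
t = 297 (t = -(-11)*27 = -½*(-594) = 297)
(47 + k(-21, o(-3))) + t = (47 + 49) + 297 = 96 + 297 = 393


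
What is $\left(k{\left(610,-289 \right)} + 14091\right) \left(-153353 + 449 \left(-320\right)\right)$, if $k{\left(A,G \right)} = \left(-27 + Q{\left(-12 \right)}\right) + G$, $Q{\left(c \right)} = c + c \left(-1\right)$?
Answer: $-4091629575$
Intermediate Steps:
$Q{\left(c \right)} = 0$ ($Q{\left(c \right)} = c - c = 0$)
$k{\left(A,G \right)} = -27 + G$ ($k{\left(A,G \right)} = \left(-27 + 0\right) + G = -27 + G$)
$\left(k{\left(610,-289 \right)} + 14091\right) \left(-153353 + 449 \left(-320\right)\right) = \left(\left(-27 - 289\right) + 14091\right) \left(-153353 + 449 \left(-320\right)\right) = \left(-316 + 14091\right) \left(-153353 - 143680\right) = 13775 \left(-297033\right) = -4091629575$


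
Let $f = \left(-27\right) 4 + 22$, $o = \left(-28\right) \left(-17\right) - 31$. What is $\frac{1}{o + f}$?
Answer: $\frac{1}{359} \approx 0.0027855$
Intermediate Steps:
$o = 445$ ($o = 476 - 31 = 445$)
$f = -86$ ($f = -108 + 22 = -86$)
$\frac{1}{o + f} = \frac{1}{445 - 86} = \frac{1}{359}$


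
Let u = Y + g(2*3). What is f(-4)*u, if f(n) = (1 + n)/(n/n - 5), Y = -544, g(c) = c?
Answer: -807/2 ≈ -403.50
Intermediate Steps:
f(n) = -¼ - n/4 (f(n) = (1 + n)/(1 - 5) = (1 + n)/(-4) = (1 + n)*(-¼) = -¼ - n/4)
u = -538 (u = -544 + 2*3 = -544 + 6 = -538)
f(-4)*u = (-¼ - ¼*(-4))*(-538) = (-¼ + 1)*(-538) = (¾)*(-538) = -807/2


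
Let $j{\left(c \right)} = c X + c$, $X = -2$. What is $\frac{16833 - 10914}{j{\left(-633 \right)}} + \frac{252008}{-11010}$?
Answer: $- \frac{15725479}{1161555} \approx -13.538$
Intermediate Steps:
$j{\left(c \right)} = - c$ ($j{\left(c \right)} = c \left(-2\right) + c = - 2 c + c = - c$)
$\frac{16833 - 10914}{j{\left(-633 \right)}} + \frac{252008}{-11010} = \frac{16833 - 10914}{\left(-1\right) \left(-633\right)} + \frac{252008}{-11010} = \frac{16833 - 10914}{633} + 252008 \left(- \frac{1}{11010}\right) = 5919 \cdot \frac{1}{633} - \frac{126004}{5505} = \frac{1973}{211} - \frac{126004}{5505} = - \frac{15725479}{1161555}$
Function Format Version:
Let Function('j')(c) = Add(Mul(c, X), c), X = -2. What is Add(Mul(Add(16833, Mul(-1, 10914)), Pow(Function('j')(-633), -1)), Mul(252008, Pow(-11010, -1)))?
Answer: Rational(-15725479, 1161555) ≈ -13.538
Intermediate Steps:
Function('j')(c) = Mul(-1, c) (Function('j')(c) = Add(Mul(c, -2), c) = Add(Mul(-2, c), c) = Mul(-1, c))
Add(Mul(Add(16833, Mul(-1, 10914)), Pow(Function('j')(-633), -1)), Mul(252008, Pow(-11010, -1))) = Add(Mul(Add(16833, Mul(-1, 10914)), Pow(Mul(-1, -633), -1)), Mul(252008, Pow(-11010, -1))) = Add(Mul(Add(16833, -10914), Pow(633, -1)), Mul(252008, Rational(-1, 11010))) = Add(Mul(5919, Rational(1, 633)), Rational(-126004, 5505)) = Add(Rational(1973, 211), Rational(-126004, 5505)) = Rational(-15725479, 1161555)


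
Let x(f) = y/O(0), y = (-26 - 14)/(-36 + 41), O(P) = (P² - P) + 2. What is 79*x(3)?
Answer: -316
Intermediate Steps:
O(P) = 2 + P² - P
y = -8 (y = -40/5 = -40*⅕ = -8)
x(f) = -4 (x(f) = -8/(2 + 0² - 1*0) = -8/(2 + 0 + 0) = -8/2 = -8*½ = -4)
79*x(3) = 79*(-4) = -316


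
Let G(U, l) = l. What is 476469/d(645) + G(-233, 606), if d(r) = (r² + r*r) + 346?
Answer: 504908445/832396 ≈ 606.57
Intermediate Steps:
d(r) = 346 + 2*r² (d(r) = (r² + r²) + 346 = 2*r² + 346 = 346 + 2*r²)
476469/d(645) + G(-233, 606) = 476469/(346 + 2*645²) + 606 = 476469/(346 + 2*416025) + 606 = 476469/(346 + 832050) + 606 = 476469/832396 + 606 = 504908445/832396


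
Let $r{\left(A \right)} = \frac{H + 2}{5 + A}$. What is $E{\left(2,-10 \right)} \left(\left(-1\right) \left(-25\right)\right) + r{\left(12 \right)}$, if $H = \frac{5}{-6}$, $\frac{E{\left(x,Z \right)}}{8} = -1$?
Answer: $- \frac{20393}{102} \approx -199.93$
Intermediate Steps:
$E{\left(x,Z \right)} = -8$ ($E{\left(x,Z \right)} = 8 \left(-1\right) = -8$)
$H = - \frac{5}{6}$ ($H = 5 \left(- \frac{1}{6}\right) = - \frac{5}{6} \approx -0.83333$)
$r{\left(A \right)} = \frac{7}{6 \left(5 + A\right)}$ ($r{\left(A \right)} = \frac{- \frac{5}{6} + 2}{5 + A} = \frac{7}{6 \left(5 + A\right)}$)
$E{\left(2,-10 \right)} \left(\left(-1\right) \left(-25\right)\right) + r{\left(12 \right)} = - 8 \left(\left(-1\right) \left(-25\right)\right) + \frac{7}{6 \left(5 + 12\right)} = \left(-8\right) 25 + \frac{7}{6 \cdot 17} = -200 + \frac{7}{6} \cdot \frac{1}{17} = -200 + \frac{7}{102} = - \frac{20393}{102}$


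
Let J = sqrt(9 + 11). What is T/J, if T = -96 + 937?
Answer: 841*sqrt(5)/10 ≈ 188.05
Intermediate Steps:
T = 841
J = 2*sqrt(5) (J = sqrt(20) = 2*sqrt(5) ≈ 4.4721)
T/J = 841/(2*sqrt(5)) = (sqrt(5)/10)*841 = 841*sqrt(5)/10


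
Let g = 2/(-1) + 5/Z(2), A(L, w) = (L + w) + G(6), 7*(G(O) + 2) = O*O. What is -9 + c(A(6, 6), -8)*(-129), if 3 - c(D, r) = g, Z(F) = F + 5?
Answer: -3933/7 ≈ -561.86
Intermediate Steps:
G(O) = -2 + O²/7 (G(O) = -2 + (O*O)/7 = -2 + O²/7)
Z(F) = 5 + F
A(L, w) = 22/7 + L + w (A(L, w) = (L + w) + (-2 + (⅐)*6²) = (L + w) + (-2 + (⅐)*36) = (L + w) + (-2 + 36/7) = (L + w) + 22/7 = 22/7 + L + w)
g = -9/7 (g = 2/(-1) + 5/(5 + 2) = 2*(-1) + 5/7 = -2 + 5*(⅐) = -2 + 5/7 = -9/7 ≈ -1.2857)
c(D, r) = 30/7 (c(D, r) = 3 - 1*(-9/7) = 3 + 9/7 = 30/7)
-9 + c(A(6, 6), -8)*(-129) = -9 + (30/7)*(-129) = -9 - 3870/7 = -3933/7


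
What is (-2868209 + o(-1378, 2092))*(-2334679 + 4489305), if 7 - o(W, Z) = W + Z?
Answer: -6181441005416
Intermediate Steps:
o(W, Z) = 7 - W - Z (o(W, Z) = 7 - (W + Z) = 7 + (-W - Z) = 7 - W - Z)
(-2868209 + o(-1378, 2092))*(-2334679 + 4489305) = (-2868209 + (7 - 1*(-1378) - 1*2092))*(-2334679 + 4489305) = (-2868209 + (7 + 1378 - 2092))*2154626 = (-2868209 - 707)*2154626 = -2868916*2154626 = -6181441005416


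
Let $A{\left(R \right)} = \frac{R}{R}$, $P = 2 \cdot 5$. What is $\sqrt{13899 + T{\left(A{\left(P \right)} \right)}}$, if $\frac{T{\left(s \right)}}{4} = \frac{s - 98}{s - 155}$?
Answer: $\frac{\sqrt{82422109}}{77} \approx 117.9$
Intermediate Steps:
$P = 10$
$A{\left(R \right)} = 1$
$T{\left(s \right)} = \frac{4 \left(-98 + s\right)}{-155 + s}$ ($T{\left(s \right)} = 4 \frac{s - 98}{s - 155} = 4 \frac{-98 + s}{-155 + s} = \frac{4 \left(-98 + s\right)}{-155 + s}$)
$\sqrt{13899 + T{\left(A{\left(P \right)} \right)}} = \sqrt{13899 + \frac{4 \left(-98 + 1\right)}{-155 + 1}} = \sqrt{13899 + 4 \frac{1}{-154} \left(-97\right)} = \sqrt{13899 + 4 \left(- \frac{1}{154}\right) \left(-97\right)} = \sqrt{13899 + \frac{194}{77}} = \sqrt{\frac{1070417}{77}} = \frac{\sqrt{82422109}}{77}$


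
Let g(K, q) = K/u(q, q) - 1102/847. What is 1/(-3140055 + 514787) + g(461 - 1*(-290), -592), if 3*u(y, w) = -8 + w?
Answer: -562133583899/111180099800 ≈ -5.0561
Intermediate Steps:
u(y, w) = -8/3 + w/3 (u(y, w) = (-8 + w)/3 = -8/3 + w/3)
g(K, q) = -1102/847 + K/(-8/3 + q/3) (g(K, q) = K/(-8/3 + q/3) - 1102/847 = -1102/847 + K/(-8/3 + q/3))
1/(-3140055 + 514787) + g(461 - 1*(-290), -592) = 1/(-3140055 + 514787) + (8816 - 1102*(-592) + 2541*(461 - 1*(-290)))/(847*(-8 - 592)) = 1/(-2625268) + (1/847)*(8816 + 652384 + 2541*(461 + 290))/(-600) = -1/2625268 + (1/847)*(-1/600)*(8816 + 652384 + 2541*751) = -1/2625268 + (1/847)*(-1/600)*(8816 + 652384 + 1908291) = -1/2625268 + (1/847)*(-1/600)*2569491 = -1/2625268 - 856497/169400 = -562133583899/111180099800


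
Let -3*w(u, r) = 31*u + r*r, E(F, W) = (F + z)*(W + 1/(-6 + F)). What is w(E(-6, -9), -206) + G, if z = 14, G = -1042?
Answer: -129928/9 ≈ -14436.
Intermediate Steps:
E(F, W) = (14 + F)*(W + 1/(-6 + F)) (E(F, W) = (F + 14)*(W + 1/(-6 + F)) = (14 + F)*(W + 1/(-6 + F)))
w(u, r) = -31*u/3 - r²/3 (w(u, r) = -(31*u + r*r)/3 = -(31*u + r²)/3 = -(r² + 31*u)/3 = -31*u/3 - r²/3)
w(E(-6, -9), -206) + G = (-31*(14 - 6 - 84*(-9) - 9*(-6)² + 8*(-6)*(-9))/(3*(-6 - 6)) - ⅓*(-206)²) - 1042 = (-31*(14 - 6 + 756 - 9*36 + 432)/(3*(-12)) - ⅓*42436) - 1042 = (-(-31)*(14 - 6 + 756 - 324 + 432)/36 - 42436/3) - 1042 = (-(-31)*872/36 - 42436/3) - 1042 = (-31/3*(-218/3) - 42436/3) - 1042 = (6758/9 - 42436/3) - 1042 = -120550/9 - 1042 = -129928/9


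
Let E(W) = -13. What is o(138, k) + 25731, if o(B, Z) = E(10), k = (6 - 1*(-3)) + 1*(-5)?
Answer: 25718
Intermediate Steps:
k = 4 (k = (6 + 3) - 5 = 9 - 5 = 4)
o(B, Z) = -13
o(138, k) + 25731 = -13 + 25731 = 25718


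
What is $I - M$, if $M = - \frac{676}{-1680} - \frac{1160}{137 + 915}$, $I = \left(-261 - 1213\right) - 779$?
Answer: $- \frac{248789027}{110460} \approx -2252.3$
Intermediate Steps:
$I = -2253$ ($I = -1474 - 779 = -2253$)
$M = - \frac{77353}{110460}$ ($M = \left(-676\right) \left(- \frac{1}{1680}\right) - \frac{1160}{1052} = \frac{169}{420} - \frac{290}{263} = - \frac{77353}{110460} \approx -0.70028$)
$I - M = -2253 - - \frac{77353}{110460} = -2253 + \frac{77353}{110460} = - \frac{248789027}{110460}$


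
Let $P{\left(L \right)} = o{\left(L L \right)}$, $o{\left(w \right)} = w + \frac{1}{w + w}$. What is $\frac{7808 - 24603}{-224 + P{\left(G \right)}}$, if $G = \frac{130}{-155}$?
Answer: $\frac{4364254648}{57839891} \approx 75.454$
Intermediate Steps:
$G = - \frac{26}{31}$ ($G = 130 \left(- \frac{1}{155}\right) = - \frac{26}{31} \approx -0.83871$)
$o{\left(w \right)} = w + \frac{1}{2 w}$
$P{\left(L \right)} = L^{2} + \frac{1}{2 L^{2}}$ ($P{\left(L \right)} = L L + \frac{1}{2 L L} = L^{2} + \frac{1}{2 L^{2}}$)
$\frac{7808 - 24603}{-224 + P{\left(G \right)}} = \frac{7808 - 24603}{-224 + \frac{\frac{1}{2} + \left(- \frac{26}{31}\right)^{4}}{\frac{676}{961}}} = - \frac{16795}{-224 + \frac{961 \left(\frac{1}{2} + \frac{456976}{923521}\right)}{676}} = - \frac{16795}{-224 + \frac{961}{676} \cdot \frac{1837473}{1847042}} = - \frac{16795}{-224 + \frac{1837473}{1299272}} = - \frac{16795}{- \frac{289199455}{1299272}} = \left(-16795\right) \left(- \frac{1299272}{289199455}\right) = \frac{4364254648}{57839891}$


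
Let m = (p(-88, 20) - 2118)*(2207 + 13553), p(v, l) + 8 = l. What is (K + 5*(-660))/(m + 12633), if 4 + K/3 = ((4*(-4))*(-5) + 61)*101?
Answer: -13137/11059309 ≈ -0.0011879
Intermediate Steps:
p(v, l) = -8 + l
m = -33190560 (m = ((-8 + 20) - 2118)*(2207 + 13553) = (12 - 2118)*15760 = -2106*15760 = -33190560)
K = 42711 (K = -12 + 3*(((4*(-4))*(-5) + 61)*101) = -12 + 3*((-16*(-5) + 61)*101) = -12 + 3*((80 + 61)*101) = -12 + 3*(141*101) = -12 + 3*14241 = -12 + 42723 = 42711)
(K + 5*(-660))/(m + 12633) = (42711 + 5*(-660))/(-33190560 + 12633) = (42711 - 3300)/(-33177927) = 39411*(-1/33177927) = -13137/11059309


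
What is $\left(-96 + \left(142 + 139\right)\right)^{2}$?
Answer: $34225$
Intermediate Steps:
$\left(-96 + \left(142 + 139\right)\right)^{2} = \left(-96 + 281\right)^{2} = 185^{2} = 34225$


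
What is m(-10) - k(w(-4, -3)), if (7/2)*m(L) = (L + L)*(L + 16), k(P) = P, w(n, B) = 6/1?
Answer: -282/7 ≈ -40.286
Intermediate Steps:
w(n, B) = 6 (w(n, B) = 6*1 = 6)
m(L) = 4*L*(16 + L)/7 (m(L) = 2*((L + L)*(L + 16))/7 = 2*((2*L)*(16 + L))/7 = 2*(2*L*(16 + L))/7 = 4*L*(16 + L)/7)
m(-10) - k(w(-4, -3)) = (4/7)*(-10)*(16 - 10) - 1*6 = (4/7)*(-10)*6 - 6 = -240/7 - 6 = -282/7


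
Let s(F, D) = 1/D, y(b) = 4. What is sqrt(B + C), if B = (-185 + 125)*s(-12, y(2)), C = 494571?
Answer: 2*sqrt(123639) ≈ 703.25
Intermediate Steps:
B = -15 (B = (-185 + 125)/4 = -60*1/4 = -15)
sqrt(B + C) = sqrt(-15 + 494571) = sqrt(494556) = 2*sqrt(123639)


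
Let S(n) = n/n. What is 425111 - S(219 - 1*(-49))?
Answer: 425110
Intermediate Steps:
S(n) = 1
425111 - S(219 - 1*(-49)) = 425111 - 1*1 = 425111 - 1 = 425110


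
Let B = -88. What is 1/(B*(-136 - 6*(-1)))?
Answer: 1/11440 ≈ 8.7413e-5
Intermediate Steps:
1/(B*(-136 - 6*(-1))) = 1/(-88*(-136 - 6*(-1))) = 1/(-88*(-136 + 6)) = 1/(-88*(-130)) = 1/11440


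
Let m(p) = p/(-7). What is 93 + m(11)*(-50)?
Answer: 1201/7 ≈ 171.57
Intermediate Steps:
m(p) = -p/7 (m(p) = p*(-1/7) = -p/7)
93 + m(11)*(-50) = 93 - 1/7*11*(-50) = 93 - 11/7*(-50) = 93 + 550/7 = 1201/7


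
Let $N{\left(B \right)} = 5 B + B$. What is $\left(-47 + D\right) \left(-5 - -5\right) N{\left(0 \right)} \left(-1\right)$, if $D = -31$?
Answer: $0$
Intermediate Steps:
$N{\left(B \right)} = 6 B$
$\left(-47 + D\right) \left(-5 - -5\right) N{\left(0 \right)} \left(-1\right) = \left(-47 - 31\right) \left(-5 - -5\right) 6 \cdot 0 \left(-1\right) = - 78 \left(-5 + 5\right) 0 \left(-1\right) = - 78 \cdot 0 \cdot 0 \left(-1\right) = - 78 \cdot 0 \left(-1\right) = \left(-78\right) 0 = 0$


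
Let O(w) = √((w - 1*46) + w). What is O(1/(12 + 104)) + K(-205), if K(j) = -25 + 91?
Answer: 66 + I*√154686/58 ≈ 66.0 + 6.7811*I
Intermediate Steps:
K(j) = 66
O(w) = √(-46 + 2*w) (O(w) = √((w - 46) + w) = √((-46 + w) + w) = √(-46 + 2*w))
O(1/(12 + 104)) + K(-205) = √(-46 + 2/(12 + 104)) + 66 = √(-46 + 2/116) + 66 = √(-46 + 2*(1/116)) + 66 = √(-46 + 1/58) + 66 = √(-2667/58) + 66 = I*√154686/58 + 66 = 66 + I*√154686/58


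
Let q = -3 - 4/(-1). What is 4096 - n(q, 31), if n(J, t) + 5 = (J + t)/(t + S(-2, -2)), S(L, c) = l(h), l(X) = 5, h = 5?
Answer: 36901/9 ≈ 4100.1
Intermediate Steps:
S(L, c) = 5
q = 1 (q = -3 - 1*(-4) = -3 + 4 = 1)
n(J, t) = -5 + (J + t)/(5 + t) (n(J, t) = -5 + (J + t)/(t + 5) = -5 + (J + t)/(5 + t))
4096 - n(q, 31) = 4096 - (-25 + 1 - 4*31)/(5 + 31) = 4096 - (-25 + 1 - 124)/36 = 4096 - (-148)/36 = 4096 - 1*(-37/9) = 4096 + 37/9 = 36901/9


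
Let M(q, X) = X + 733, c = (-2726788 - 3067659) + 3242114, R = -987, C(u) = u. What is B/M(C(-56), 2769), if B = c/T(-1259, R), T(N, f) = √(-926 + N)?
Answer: 110971*I*√2185/332690 ≈ 15.592*I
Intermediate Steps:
c = -2552333 (c = -5794447 + 3242114 = -2552333)
M(q, X) = 733 + X
B = 110971*I*√2185/95 (B = -2552333/√(-926 - 1259) = -2552333*(-I*√2185/2185) = -(-110971)*I*√2185/95 = 110971*I*√2185/95 ≈ 54602.0*I)
B/M(C(-56), 2769) = (110971*I*√2185/95)/(733 + 2769) = (110971*I*√2185/95)/3502 = (110971*I*√2185/95)*(1/3502) = 110971*I*√2185/332690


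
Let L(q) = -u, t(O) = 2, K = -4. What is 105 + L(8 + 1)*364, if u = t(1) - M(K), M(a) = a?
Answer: -2079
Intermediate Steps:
u = 6 (u = 2 - 1*(-4) = 2 + 4 = 6)
L(q) = -6 (L(q) = -1*6 = -6)
105 + L(8 + 1)*364 = 105 - 6*364 = 105 - 2184 = -2079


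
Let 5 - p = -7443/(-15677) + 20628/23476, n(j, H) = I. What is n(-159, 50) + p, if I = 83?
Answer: 7972202288/92008313 ≈ 86.646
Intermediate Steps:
n(j, H) = 83
p = 335512309/92008313 (p = 5 - (-7443/(-15677) + 20628/23476) = 5 - (-7443*(-1/15677) + 20628*(1/23476)) = 5 - (7443/15677 + 5157/5869) = 5 - 1*124529256/92008313 = 5 - 124529256/92008313 = 335512309/92008313 ≈ 3.6465)
n(-159, 50) + p = 83 + 335512309/92008313 = 7972202288/92008313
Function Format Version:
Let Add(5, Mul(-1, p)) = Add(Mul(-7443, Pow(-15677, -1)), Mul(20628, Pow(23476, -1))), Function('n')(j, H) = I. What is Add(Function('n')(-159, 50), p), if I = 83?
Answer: Rational(7972202288, 92008313) ≈ 86.646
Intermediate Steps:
Function('n')(j, H) = 83
p = Rational(335512309, 92008313) (p = Add(5, Mul(-1, Add(Mul(-7443, Pow(-15677, -1)), Mul(20628, Pow(23476, -1))))) = Add(5, Mul(-1, Add(Mul(-7443, Rational(-1, 15677)), Mul(20628, Rational(1, 23476))))) = Add(5, Mul(-1, Add(Rational(7443, 15677), Rational(5157, 5869)))) = Add(5, Mul(-1, Rational(124529256, 92008313))) = Add(5, Rational(-124529256, 92008313)) = Rational(335512309, 92008313) ≈ 3.6465)
Add(Function('n')(-159, 50), p) = Add(83, Rational(335512309, 92008313)) = Rational(7972202288, 92008313)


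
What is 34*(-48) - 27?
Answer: -1659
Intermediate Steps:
34*(-48) - 27 = -1632 - 27 = -1659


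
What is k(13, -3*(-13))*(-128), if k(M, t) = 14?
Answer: -1792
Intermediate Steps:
k(13, -3*(-13))*(-128) = 14*(-128) = -1792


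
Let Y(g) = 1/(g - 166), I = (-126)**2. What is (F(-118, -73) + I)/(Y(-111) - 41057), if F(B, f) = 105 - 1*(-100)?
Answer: -342649/874830 ≈ -0.39167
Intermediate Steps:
F(B, f) = 205 (F(B, f) = 105 + 100 = 205)
I = 15876
Y(g) = 1/(-166 + g)
(F(-118, -73) + I)/(Y(-111) - 41057) = (205 + 15876)/(1/(-166 - 111) - 41057) = 16081/(1/(-277) - 41057) = 16081/(-1/277 - 41057) = 16081/(-11372790/277) = 16081*(-277/11372790) = -342649/874830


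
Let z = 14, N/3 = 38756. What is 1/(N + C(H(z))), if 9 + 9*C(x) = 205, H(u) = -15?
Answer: 9/1046608 ≈ 8.5992e-6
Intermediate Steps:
N = 116268 (N = 3*38756 = 116268)
C(x) = 196/9 (C(x) = -1 + (1/9)*205 = -1 + 205/9 = 196/9)
1/(N + C(H(z))) = 1/(116268 + 196/9) = 1/(1046608/9) = 9/1046608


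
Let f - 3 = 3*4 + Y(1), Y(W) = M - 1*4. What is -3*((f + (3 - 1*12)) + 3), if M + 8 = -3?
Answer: 18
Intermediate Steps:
M = -11 (M = -8 - 3 = -11)
Y(W) = -15 (Y(W) = -11 - 1*4 = -11 - 4 = -15)
f = 0 (f = 3 + (3*4 - 15) = 3 + (12 - 15) = 3 - 3 = 0)
-3*((f + (3 - 1*12)) + 3) = -3*((0 + (3 - 1*12)) + 3) = -3*((0 + (3 - 12)) + 3) = -3*((0 - 9) + 3) = -3*(-9 + 3) = -3*(-6) = 18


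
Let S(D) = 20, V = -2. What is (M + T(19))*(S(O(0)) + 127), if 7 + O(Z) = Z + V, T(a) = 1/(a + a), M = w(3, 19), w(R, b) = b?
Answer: 106281/38 ≈ 2796.9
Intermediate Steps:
M = 19
T(a) = 1/(2*a)
O(Z) = -9 + Z (O(Z) = -7 + (Z - 2) = -7 + (-2 + Z) = -9 + Z)
(M + T(19))*(S(O(0)) + 127) = (19 + (1/2)/19)*(20 + 127) = (19 + (1/2)*(1/19))*147 = (19 + 1/38)*147 = (723/38)*147 = 106281/38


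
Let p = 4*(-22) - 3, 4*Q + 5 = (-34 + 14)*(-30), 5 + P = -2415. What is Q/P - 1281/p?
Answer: 352741/25168 ≈ 14.015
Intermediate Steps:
P = -2420 (P = -5 - 2415 = -2420)
Q = 595/4 (Q = -5/4 + ((-34 + 14)*(-30))/4 = -5/4 + (-20*(-30))/4 = -5/4 + (¼)*600 = -5/4 + 150 = 595/4 ≈ 148.75)
p = -91 (p = -88 - 3 = -91)
Q/P - 1281/p = (595/4)/(-2420) - 1281/(-91) = (595/4)*(-1/2420) - 1281*(-1/91) = -119/1936 + 183/13 = 352741/25168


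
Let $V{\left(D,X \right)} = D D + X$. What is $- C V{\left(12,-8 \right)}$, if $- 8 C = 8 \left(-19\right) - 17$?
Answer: $-2873$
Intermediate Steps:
$C = \frac{169}{8}$ ($C = - \frac{8 \left(-19\right) - 17}{8} = - \frac{-152 - 17}{8} = \left(- \frac{1}{8}\right) \left(-169\right) = \frac{169}{8} \approx 21.125$)
$V{\left(D,X \right)} = X + D^{2}$ ($V{\left(D,X \right)} = D^{2} + X = X + D^{2}$)
$- C V{\left(12,-8 \right)} = \left(-1\right) \frac{169}{8} \left(-8 + 12^{2}\right) = - \frac{169 \left(-8 + 144\right)}{8} = \left(- \frac{169}{8}\right) 136 = -2873$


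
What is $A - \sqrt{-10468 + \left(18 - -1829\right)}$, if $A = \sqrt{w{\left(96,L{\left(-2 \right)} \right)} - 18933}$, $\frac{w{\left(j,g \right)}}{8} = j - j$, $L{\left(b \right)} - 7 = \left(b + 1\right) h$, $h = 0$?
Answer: $i \left(\sqrt{18933} - \sqrt{8621}\right) \approx 44.748 i$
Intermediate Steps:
$L{\left(b \right)} = 7$ ($L{\left(b \right)} = 7 + \left(b + 1\right) 0 = 7 + \left(1 + b\right) 0 = 7 + 0 = 7$)
$w{\left(j,g \right)} = 0$ ($w{\left(j,g \right)} = 8 \left(j - j\right) = 8 \cdot 0 = 0$)
$A = i \sqrt{18933}$ ($A = \sqrt{0 - 18933} = \sqrt{-18933} = i \sqrt{18933} \approx 137.6 i$)
$A - \sqrt{-10468 + \left(18 - -1829\right)} = i \sqrt{18933} - \sqrt{-10468 + \left(18 - -1829\right)} = i \sqrt{18933} - \sqrt{-10468 + \left(18 + 1829\right)} = i \sqrt{18933} - \sqrt{-10468 + 1847} = i \sqrt{18933} - \sqrt{-8621} = i \sqrt{18933} - i \sqrt{8621}$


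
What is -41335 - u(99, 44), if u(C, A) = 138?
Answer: -41473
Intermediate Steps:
-41335 - u(99, 44) = -41335 - 1*138 = -41335 - 138 = -41473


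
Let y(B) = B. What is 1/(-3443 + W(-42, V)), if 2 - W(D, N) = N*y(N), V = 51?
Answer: -1/6042 ≈ -0.00016551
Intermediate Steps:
W(D, N) = 2 - N² (W(D, N) = 2 - N*N = 2 - N²)
1/(-3443 + W(-42, V)) = 1/(-3443 + (2 - 1*51²)) = 1/(-3443 + (2 - 1*2601)) = 1/(-3443 + (2 - 2601)) = 1/(-3443 - 2599) = 1/(-6042) = -1/6042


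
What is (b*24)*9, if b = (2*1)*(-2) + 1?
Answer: -648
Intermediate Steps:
b = -3 (b = 2*(-2) + 1 = -4 + 1 = -3)
(b*24)*9 = -3*24*9 = -72*9 = -648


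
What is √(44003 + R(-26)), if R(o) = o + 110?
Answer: √44087 ≈ 209.97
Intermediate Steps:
R(o) = 110 + o
√(44003 + R(-26)) = √(44003 + (110 - 26)) = √(44003 + 84) = √44087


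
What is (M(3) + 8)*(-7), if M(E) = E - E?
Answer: -56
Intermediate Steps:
M(E) = 0
(M(3) + 8)*(-7) = (0 + 8)*(-7) = 8*(-7) = -56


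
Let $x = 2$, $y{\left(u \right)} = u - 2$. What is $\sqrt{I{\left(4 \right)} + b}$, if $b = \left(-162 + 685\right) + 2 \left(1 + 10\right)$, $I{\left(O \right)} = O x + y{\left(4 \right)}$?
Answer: $\sqrt{555} \approx 23.558$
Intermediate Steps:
$y{\left(u \right)} = -2 + u$ ($y{\left(u \right)} = u - 2 = -2 + u$)
$I{\left(O \right)} = 2 + 2 O$ ($I{\left(O \right)} = O 2 + \left(-2 + 4\right) = 2 O + 2 = 2 + 2 O$)
$b = 545$ ($b = 523 + 2 \cdot 11 = 523 + 22 = 545$)
$\sqrt{I{\left(4 \right)} + b} = \sqrt{\left(2 + 2 \cdot 4\right) + 545} = \sqrt{\left(2 + 8\right) + 545} = \sqrt{10 + 545} = \sqrt{555}$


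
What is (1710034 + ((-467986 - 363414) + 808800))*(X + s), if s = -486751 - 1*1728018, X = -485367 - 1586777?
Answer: -7233882751242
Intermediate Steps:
X = -2072144
s = -2214769 (s = -486751 - 1728018 = -2214769)
(1710034 + ((-467986 - 363414) + 808800))*(X + s) = (1710034 + ((-467986 - 363414) + 808800))*(-2072144 - 2214769) = (1710034 + (-831400 + 808800))*(-4286913) = (1710034 - 22600)*(-4286913) = 1687434*(-4286913) = -7233882751242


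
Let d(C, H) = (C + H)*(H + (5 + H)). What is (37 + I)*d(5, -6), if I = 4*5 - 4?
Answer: 371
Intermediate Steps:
d(C, H) = (5 + 2*H)*(C + H) (d(C, H) = (C + H)*(5 + 2*H) = (5 + 2*H)*(C + H))
I = 16 (I = 20 - 4 = 16)
(37 + I)*d(5, -6) = (37 + 16)*(2*(-6)**2 + 5*5 + 5*(-6) + 2*5*(-6)) = 53*(2*36 + 25 - 30 - 60) = 53*(72 + 25 - 30 - 60) = 53*7 = 371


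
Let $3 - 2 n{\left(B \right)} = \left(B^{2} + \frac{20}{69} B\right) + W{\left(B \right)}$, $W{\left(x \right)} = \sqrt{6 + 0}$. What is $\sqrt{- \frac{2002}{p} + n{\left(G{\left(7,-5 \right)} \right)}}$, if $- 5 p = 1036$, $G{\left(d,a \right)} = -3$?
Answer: $\frac{\sqrt{20558458 - 1448402 \sqrt{6}}}{1702} \approx 2.4233$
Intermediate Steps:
$W{\left(x \right)} = \sqrt{6}$
$p = - \frac{1036}{5}$ ($p = \left(- \frac{1}{5}\right) 1036 = - \frac{1036}{5} \approx -207.2$)
$n{\left(B \right)} = \frac{3}{2} - \frac{10 B}{69} - \frac{\sqrt{6}}{2} - \frac{B^{2}}{2}$ ($n{\left(B \right)} = \frac{3}{2} - \frac{\left(B^{2} + \frac{20}{69} B\right) + \sqrt{6}}{2} = \frac{3}{2} - \frac{\left(B^{2} + 20 \cdot \frac{1}{69} B\right) + \sqrt{6}}{2} = \frac{3}{2} - \frac{\left(B^{2} + \frac{20 B}{69}\right) + \sqrt{6}}{2} = \frac{3}{2} - \frac{\sqrt{6} + B^{2} + \frac{20 B}{69}}{2} = \frac{3}{2} - \left(\frac{\sqrt{6}}{2} + \frac{B^{2}}{2} + \frac{10 B}{69}\right) = \frac{3}{2} - \frac{10 B}{69} - \frac{\sqrt{6}}{2} - \frac{B^{2}}{2}$)
$\sqrt{- \frac{2002}{p} + n{\left(G{\left(7,-5 \right)} \right)}} = \sqrt{- \frac{2002}{- \frac{1036}{5}} - \left(- \frac{89}{46} + \frac{9}{2} + \frac{\sqrt{6}}{2}\right)} = \sqrt{\left(-2002\right) \left(- \frac{5}{1036}\right) + \left(\frac{3}{2} + \frac{10}{23} - \frac{\sqrt{6}}{2} - \frac{9}{2}\right)} = \sqrt{\frac{715}{74} + \left(\frac{3}{2} + \frac{10}{23} - \frac{\sqrt{6}}{2} - \frac{9}{2}\right)} = \sqrt{\frac{715}{74} - \left(\frac{59}{23} + \frac{\sqrt{6}}{2}\right)} = \sqrt{\frac{12079}{1702} - \frac{\sqrt{6}}{2}}$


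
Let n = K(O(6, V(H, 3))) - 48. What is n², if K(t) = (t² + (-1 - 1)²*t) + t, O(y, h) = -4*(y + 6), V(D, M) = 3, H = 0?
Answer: 4064256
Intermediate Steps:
O(y, h) = -24 - 4*y (O(y, h) = -4*(6 + y) = -24 - 4*y)
K(t) = t² + 5*t (K(t) = (t² + (-2)²*t) + t = (t² + 4*t) + t = t² + 5*t)
n = 2016 (n = (-24 - 4*6)*(5 + (-24 - 4*6)) - 48 = (-24 - 24)*(5 + (-24 - 24)) - 48 = -48*(5 - 48) - 48 = -48*(-43) - 48 = 2064 - 48 = 2016)
n² = 2016² = 4064256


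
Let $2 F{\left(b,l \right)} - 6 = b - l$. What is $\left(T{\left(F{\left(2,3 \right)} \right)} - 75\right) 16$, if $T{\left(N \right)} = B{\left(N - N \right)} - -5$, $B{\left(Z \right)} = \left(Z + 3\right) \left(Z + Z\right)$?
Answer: $-1120$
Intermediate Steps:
$B{\left(Z \right)} = 2 Z \left(3 + Z\right)$ ($B{\left(Z \right)} = \left(3 + Z\right) 2 Z = 2 Z \left(3 + Z\right)$)
$F{\left(b,l \right)} = 3 + \frac{b}{2} - \frac{l}{2}$ ($F{\left(b,l \right)} = 3 + \frac{b - l}{2} = 3 + \left(\frac{b}{2} - \frac{l}{2}\right) = 3 + \frac{b}{2} - \frac{l}{2}$)
$T{\left(N \right)} = 5$ ($T{\left(N \right)} = 2 \left(N - N\right) \left(3 + \left(N - N\right)\right) - -5 = 2 \cdot 0 \left(3 + 0\right) + 5 = 2 \cdot 0 \cdot 3 + 5 = 0 + 5 = 5$)
$\left(T{\left(F{\left(2,3 \right)} \right)} - 75\right) 16 = \left(5 - 75\right) 16 = \left(-70\right) 16 = -1120$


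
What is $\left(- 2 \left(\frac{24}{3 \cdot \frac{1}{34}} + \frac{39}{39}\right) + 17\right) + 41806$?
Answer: $41277$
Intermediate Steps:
$\left(- 2 \left(\frac{24}{3 \cdot \frac{1}{34}} + \frac{39}{39}\right) + 17\right) + 41806 = \left(- 2 \left(\frac{24}{3 \cdot \frac{1}{34}} + 39 \cdot \frac{1}{39}\right) + 17\right) + 41806 = \left(- 2 \left(\frac{24}{\frac{3}{34}} + 1\right) + 17\right) + 41806 = \left(- 2 \left(24 \cdot \frac{34}{3} + 1\right) + 17\right) + 41806 = \left(- 2 \left(272 + 1\right) + 17\right) + 41806 = \left(\left(-2\right) 273 + 17\right) + 41806 = \left(-546 + 17\right) + 41806 = -529 + 41806 = 41277$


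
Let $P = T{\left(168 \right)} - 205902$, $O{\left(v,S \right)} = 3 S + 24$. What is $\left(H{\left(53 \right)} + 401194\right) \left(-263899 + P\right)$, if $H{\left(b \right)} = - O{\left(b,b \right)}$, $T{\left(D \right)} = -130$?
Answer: $-188447500241$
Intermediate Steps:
$O{\left(v,S \right)} = 24 + 3 S$
$P = -206032$ ($P = -130 - 205902 = -206032$)
$H{\left(b \right)} = -24 - 3 b$ ($H{\left(b \right)} = - (24 + 3 b) = -24 - 3 b$)
$\left(H{\left(53 \right)} + 401194\right) \left(-263899 + P\right) = \left(\left(-24 - 159\right) + 401194\right) \left(-263899 - 206032\right) = \left(\left(-24 - 159\right) + 401194\right) \left(-469931\right) = \left(-183 + 401194\right) \left(-469931\right) = 401011 \left(-469931\right) = -188447500241$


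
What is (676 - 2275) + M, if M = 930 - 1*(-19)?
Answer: -650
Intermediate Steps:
M = 949 (M = 930 + 19 = 949)
(676 - 2275) + M = (676 - 2275) + 949 = -1599 + 949 = -650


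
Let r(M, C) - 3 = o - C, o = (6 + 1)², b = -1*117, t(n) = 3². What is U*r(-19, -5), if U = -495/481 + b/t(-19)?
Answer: -384636/481 ≈ -799.66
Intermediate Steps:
t(n) = 9
b = -117
o = 49 (o = 7² = 49)
r(M, C) = 52 - C (r(M, C) = 3 + (49 - C) = 52 - C)
U = -6748/481 (U = -495/481 - 117/9 = -495*1/481 - 117*⅑ = -495/481 - 13 = -6748/481 ≈ -14.029)
U*r(-19, -5) = -6748*(52 - 1*(-5))/481 = -6748*(52 + 5)/481 = -6748/481*57 = -384636/481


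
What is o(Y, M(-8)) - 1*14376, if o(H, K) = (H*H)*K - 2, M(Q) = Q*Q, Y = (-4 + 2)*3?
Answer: -12074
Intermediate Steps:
Y = -6 (Y = -2*3 = -6)
M(Q) = Q²
o(H, K) = -2 + K*H² (o(H, K) = H²*K - 2 = K*H² - 2 = -2 + K*H²)
o(Y, M(-8)) - 1*14376 = (-2 + (-8)²*(-6)²) - 1*14376 = (-2 + 64*36) - 14376 = (-2 + 2304) - 14376 = 2302 - 14376 = -12074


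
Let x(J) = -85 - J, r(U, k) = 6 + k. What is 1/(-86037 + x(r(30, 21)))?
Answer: -1/86149 ≈ -1.1608e-5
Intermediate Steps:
1/(-86037 + x(r(30, 21))) = 1/(-86037 + (-85 - (6 + 21))) = 1/(-86037 + (-85 - 1*27)) = 1/(-86037 + (-85 - 27)) = 1/(-86037 - 112) = 1/(-86149) = -1/86149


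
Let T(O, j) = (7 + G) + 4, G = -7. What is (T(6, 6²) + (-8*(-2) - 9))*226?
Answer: 2486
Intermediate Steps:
T(O, j) = 4 (T(O, j) = (7 - 7) + 4 = 0 + 4 = 4)
(T(6, 6²) + (-8*(-2) - 9))*226 = (4 + (-8*(-2) - 9))*226 = (4 + (16 - 9))*226 = (4 + 7)*226 = 11*226 = 2486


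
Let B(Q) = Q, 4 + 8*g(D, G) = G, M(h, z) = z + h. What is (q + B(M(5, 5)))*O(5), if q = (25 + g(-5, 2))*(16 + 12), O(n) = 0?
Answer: 0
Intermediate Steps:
M(h, z) = h + z
g(D, G) = -½ + G/8
q = 693 (q = (25 + (-½ + (⅛)*2))*(16 + 12) = (25 + (-½ + ¼))*28 = (25 - ¼)*28 = (99/4)*28 = 693)
(q + B(M(5, 5)))*O(5) = (693 + (5 + 5))*0 = (693 + 10)*0 = 703*0 = 0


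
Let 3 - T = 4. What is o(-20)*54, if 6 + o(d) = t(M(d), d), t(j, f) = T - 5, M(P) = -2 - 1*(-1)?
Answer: -648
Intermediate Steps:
T = -1 (T = 3 - 1*4 = 3 - 4 = -1)
M(P) = -1 (M(P) = -2 + 1 = -1)
t(j, f) = -6 (t(j, f) = -1 - 5 = -6)
o(d) = -12 (o(d) = -6 - 6 = -12)
o(-20)*54 = -12*54 = -648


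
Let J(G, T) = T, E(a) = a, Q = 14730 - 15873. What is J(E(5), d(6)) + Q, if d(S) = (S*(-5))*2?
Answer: -1203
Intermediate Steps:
Q = -1143
d(S) = -10*S (d(S) = -5*S*2 = -10*S)
J(E(5), d(6)) + Q = -10*6 - 1143 = -60 - 1143 = -1203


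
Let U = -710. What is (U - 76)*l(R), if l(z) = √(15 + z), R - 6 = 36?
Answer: -786*√57 ≈ -5934.2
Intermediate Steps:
R = 42 (R = 6 + 36 = 42)
(U - 76)*l(R) = (-710 - 76)*√(15 + 42) = -786*√57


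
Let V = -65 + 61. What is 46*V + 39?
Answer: -145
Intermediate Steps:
V = -4
46*V + 39 = 46*(-4) + 39 = -184 + 39 = -145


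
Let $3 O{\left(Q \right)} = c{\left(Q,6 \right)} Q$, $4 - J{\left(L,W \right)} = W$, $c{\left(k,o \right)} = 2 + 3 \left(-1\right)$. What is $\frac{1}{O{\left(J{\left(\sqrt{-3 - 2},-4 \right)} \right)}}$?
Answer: $- \frac{3}{8} \approx -0.375$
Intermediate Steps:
$c{\left(k,o \right)} = -1$ ($c{\left(k,o \right)} = 2 - 3 = -1$)
$J{\left(L,W \right)} = 4 - W$
$O{\left(Q \right)} = - \frac{Q}{3}$ ($O{\left(Q \right)} = \frac{\left(-1\right) Q}{3} = - \frac{Q}{3}$)
$\frac{1}{O{\left(J{\left(\sqrt{-3 - 2},-4 \right)} \right)}} = \frac{1}{\left(- \frac{1}{3}\right) \left(4 - -4\right)} = \frac{1}{\left(- \frac{1}{3}\right) \left(4 + 4\right)} = \frac{1}{\left(- \frac{1}{3}\right) 8} = \frac{1}{- \frac{8}{3}} = - \frac{3}{8}$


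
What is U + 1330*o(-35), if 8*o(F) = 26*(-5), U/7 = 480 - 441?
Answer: -42679/2 ≈ -21340.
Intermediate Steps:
U = 273 (U = 7*(480 - 441) = 7*39 = 273)
o(F) = -65/4 (o(F) = (26*(-5))/8 = (1/8)*(-130) = -65/4)
U + 1330*o(-35) = 273 + 1330*(-65/4) = 273 - 43225/2 = -42679/2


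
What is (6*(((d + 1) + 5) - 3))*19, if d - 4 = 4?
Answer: 1254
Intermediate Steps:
d = 8 (d = 4 + 4 = 8)
(6*(((d + 1) + 5) - 3))*19 = (6*(((8 + 1) + 5) - 3))*19 = (6*((9 + 5) - 3))*19 = (6*(14 - 3))*19 = (6*11)*19 = 66*19 = 1254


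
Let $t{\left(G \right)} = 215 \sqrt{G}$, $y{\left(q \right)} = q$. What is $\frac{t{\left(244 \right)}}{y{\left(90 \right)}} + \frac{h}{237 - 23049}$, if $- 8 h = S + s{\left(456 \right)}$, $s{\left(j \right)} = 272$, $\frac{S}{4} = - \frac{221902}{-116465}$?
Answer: $\frac{4070761}{2656799580} + \frac{43 \sqrt{61}}{9} \approx 37.317$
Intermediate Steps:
$S = \frac{887608}{116465}$ ($S = 4 \left(- \frac{221902}{-116465}\right) = 4 \left(\left(-221902\right) \left(- \frac{1}{116465}\right)\right) = 4 \cdot \frac{221902}{116465} = \frac{887608}{116465} \approx 7.6212$)
$h = - \frac{4070761}{116465}$ ($h = - \frac{\frac{887608}{116465} + 272}{8} = \left(- \frac{1}{8}\right) \frac{32566088}{116465} = - \frac{4070761}{116465} \approx -34.953$)
$\frac{t{\left(244 \right)}}{y{\left(90 \right)}} + \frac{h}{237 - 23049} = \frac{215 \sqrt{244}}{90} - \frac{4070761}{116465 \left(237 - 23049\right)} = 215 \cdot 2 \sqrt{61} \cdot \frac{1}{90} - \frac{4070761}{116465 \left(237 - 23049\right)} = 430 \sqrt{61} \cdot \frac{1}{90} - \frac{4070761}{116465 \left(-22812\right)} = \frac{43 \sqrt{61}}{9} - - \frac{4070761}{2656799580} = \frac{43 \sqrt{61}}{9} + \frac{4070761}{2656799580} = \frac{4070761}{2656799580} + \frac{43 \sqrt{61}}{9}$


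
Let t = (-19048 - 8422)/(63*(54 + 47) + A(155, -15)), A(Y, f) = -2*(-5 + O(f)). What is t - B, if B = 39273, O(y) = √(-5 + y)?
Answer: -1595256169367/40615209 - 109880*I*√5/40615209 ≈ -39277.0 - 0.0060494*I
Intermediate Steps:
A(Y, f) = 10 - 2*√(-5 + f) (A(Y, f) = -2*(-5 + √(-5 + f)) = 10 - 2*√(-5 + f))
t = -27470/(6373 - 4*I*√5) (t = (-19048 - 8422)/(63*(54 + 47) + (10 - 2*√(-5 - 15))) = -27470/(63*101 + (10 - 4*I*√5)) = -27470/(6363 + (10 - 4*I*√5)) = -27470/(6373 - 4*I*√5) ≈ -4.3104 - 0.0060494*I)
t - B = (-175066310/40615209 - 109880*I*√5/40615209) - 1*39273 = (-175066310/40615209 - 109880*I*√5/40615209) - 39273 = -1595256169367/40615209 - 109880*I*√5/40615209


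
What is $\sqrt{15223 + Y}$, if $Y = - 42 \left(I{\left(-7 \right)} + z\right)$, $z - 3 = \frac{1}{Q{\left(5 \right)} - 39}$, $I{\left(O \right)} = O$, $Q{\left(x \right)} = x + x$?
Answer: $\frac{\sqrt{12945049}}{29} \approx 124.07$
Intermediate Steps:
$Q{\left(x \right)} = 2 x$
$z = \frac{86}{29}$ ($z = 3 + \frac{1}{2 \cdot 5 - 39} = 3 + \frac{1}{10 - 39} = 3 + \frac{1}{-29} = 3 - \frac{1}{29} = \frac{86}{29} \approx 2.9655$)
$Y = \frac{4914}{29}$ ($Y = - 42 \left(-7 + \frac{86}{29}\right) = \left(-42\right) \left(- \frac{117}{29}\right) = \frac{4914}{29} \approx 169.45$)
$\sqrt{15223 + Y} = \sqrt{15223 + \frac{4914}{29}} = \sqrt{\frac{446381}{29}} = \frac{\sqrt{12945049}}{29}$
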